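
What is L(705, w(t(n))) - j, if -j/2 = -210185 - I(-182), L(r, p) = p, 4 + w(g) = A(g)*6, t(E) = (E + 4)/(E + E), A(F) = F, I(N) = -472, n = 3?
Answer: -419423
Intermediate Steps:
t(E) = (4 + E)/(2*E) (t(E) = (4 + E)/((2*E)) = (4 + E)*(1/(2*E)) = (4 + E)/(2*E))
w(g) = -4 + 6*g (w(g) = -4 + g*6 = -4 + 6*g)
j = 419426 (j = -2*(-210185 - 1*(-472)) = -2*(-210185 + 472) = -2*(-209713) = 419426)
L(705, w(t(n))) - j = (-4 + 6*((½)*(4 + 3)/3)) - 1*419426 = (-4 + 6*((½)*(⅓)*7)) - 419426 = (-4 + 6*(7/6)) - 419426 = (-4 + 7) - 419426 = 3 - 419426 = -419423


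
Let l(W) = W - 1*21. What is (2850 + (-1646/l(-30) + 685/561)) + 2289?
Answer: 2901770/561 ≈ 5172.5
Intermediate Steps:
l(W) = -21 + W (l(W) = W - 21 = -21 + W)
(2850 + (-1646/l(-30) + 685/561)) + 2289 = (2850 + (-1646/(-21 - 30) + 685/561)) + 2289 = (2850 + (-1646/(-51) + 685*(1/561))) + 2289 = (2850 + (-1646*(-1/51) + 685/561)) + 2289 = (2850 + (1646/51 + 685/561)) + 2289 = (2850 + 18791/561) + 2289 = 1617641/561 + 2289 = 2901770/561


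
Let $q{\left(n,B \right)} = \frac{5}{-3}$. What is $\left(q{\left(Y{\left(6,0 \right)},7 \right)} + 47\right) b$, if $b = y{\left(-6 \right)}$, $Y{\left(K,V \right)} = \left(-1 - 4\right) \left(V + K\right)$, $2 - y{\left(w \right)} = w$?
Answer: $\frac{1088}{3} \approx 362.67$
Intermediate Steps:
$y{\left(w \right)} = 2 - w$
$Y{\left(K,V \right)} = - 5 K - 5 V$ ($Y{\left(K,V \right)} = - 5 \left(K + V\right) = - 5 K - 5 V$)
$q{\left(n,B \right)} = - \frac{5}{3}$ ($q{\left(n,B \right)} = 5 \left(- \frac{1}{3}\right) = - \frac{5}{3}$)
$b = 8$ ($b = 2 - -6 = 2 + 6 = 8$)
$\left(q{\left(Y{\left(6,0 \right)},7 \right)} + 47\right) b = \left(- \frac{5}{3} + 47\right) 8 = \frac{136}{3} \cdot 8 = \frac{1088}{3}$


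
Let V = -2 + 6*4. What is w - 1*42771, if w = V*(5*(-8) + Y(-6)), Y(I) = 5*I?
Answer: -44311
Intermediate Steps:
V = 22 (V = -2 + 24 = 22)
w = -1540 (w = 22*(5*(-8) + 5*(-6)) = 22*(-40 - 30) = 22*(-70) = -1540)
w - 1*42771 = -1540 - 1*42771 = -1540 - 42771 = -44311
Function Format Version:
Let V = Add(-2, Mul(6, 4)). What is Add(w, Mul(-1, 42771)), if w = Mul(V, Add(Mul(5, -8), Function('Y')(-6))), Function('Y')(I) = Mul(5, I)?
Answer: -44311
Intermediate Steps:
V = 22 (V = Add(-2, 24) = 22)
w = -1540 (w = Mul(22, Add(Mul(5, -8), Mul(5, -6))) = Mul(22, Add(-40, -30)) = Mul(22, -70) = -1540)
Add(w, Mul(-1, 42771)) = Add(-1540, Mul(-1, 42771)) = Add(-1540, -42771) = -44311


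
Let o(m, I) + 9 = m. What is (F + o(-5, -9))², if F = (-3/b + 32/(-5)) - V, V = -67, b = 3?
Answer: 51984/25 ≈ 2079.4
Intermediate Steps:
o(m, I) = -9 + m
F = 298/5 (F = (-3/3 + 32/(-5)) - 1*(-67) = (-3*⅓ + 32*(-⅕)) + 67 = (-1 - 32/5) + 67 = -37/5 + 67 = 298/5 ≈ 59.600)
(F + o(-5, -9))² = (298/5 + (-9 - 5))² = (298/5 - 14)² = (228/5)² = 51984/25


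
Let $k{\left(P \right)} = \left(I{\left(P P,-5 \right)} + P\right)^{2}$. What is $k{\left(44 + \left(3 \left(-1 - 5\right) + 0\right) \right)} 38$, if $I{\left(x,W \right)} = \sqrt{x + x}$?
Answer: $77064 + 51376 \sqrt{2} \approx 1.4972 \cdot 10^{5}$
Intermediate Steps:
$I{\left(x,W \right)} = \sqrt{2} \sqrt{x}$ ($I{\left(x,W \right)} = \sqrt{2 x} = \sqrt{2} \sqrt{x}$)
$k{\left(P \right)} = \left(P + \sqrt{2} \sqrt{P^{2}}\right)^{2}$ ($k{\left(P \right)} = \left(\sqrt{2} \sqrt{P P} + P\right)^{2} = \left(\sqrt{2} \sqrt{P^{2}} + P\right)^{2} = \left(P + \sqrt{2} \sqrt{P^{2}}\right)^{2}$)
$k{\left(44 + \left(3 \left(-1 - 5\right) + 0\right) \right)} 38 = \left(\left(44 + \left(3 \left(-1 - 5\right) + 0\right)\right) + \sqrt{2} \sqrt{\left(44 + \left(3 \left(-1 - 5\right) + 0\right)\right)^{2}}\right)^{2} \cdot 38 = \left(\left(44 + \left(3 \left(-6\right) + 0\right)\right) + \sqrt{2} \sqrt{\left(44 + \left(3 \left(-6\right) + 0\right)\right)^{2}}\right)^{2} \cdot 38 = \left(\left(44 + \left(-18 + 0\right)\right) + \sqrt{2} \sqrt{\left(44 + \left(-18 + 0\right)\right)^{2}}\right)^{2} \cdot 38 = \left(\left(44 - 18\right) + \sqrt{2} \sqrt{\left(44 - 18\right)^{2}}\right)^{2} \cdot 38 = \left(26 + \sqrt{2} \sqrt{26^{2}}\right)^{2} \cdot 38 = \left(26 + \sqrt{2} \sqrt{676}\right)^{2} \cdot 38 = \left(26 + \sqrt{2} \cdot 26\right)^{2} \cdot 38 = \left(26 + 26 \sqrt{2}\right)^{2} \cdot 38 = 38 \left(26 + 26 \sqrt{2}\right)^{2}$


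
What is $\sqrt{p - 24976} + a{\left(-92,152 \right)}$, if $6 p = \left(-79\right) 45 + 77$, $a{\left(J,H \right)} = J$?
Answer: $-92 + \frac{i \sqrt{230001}}{3} \approx -92.0 + 159.86 i$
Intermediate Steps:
$p = - \frac{1739}{3}$ ($p = \frac{\left(-79\right) 45 + 77}{6} = \frac{-3555 + 77}{6} = \frac{1}{6} \left(-3478\right) = - \frac{1739}{3} \approx -579.67$)
$\sqrt{p - 24976} + a{\left(-92,152 \right)} = \sqrt{- \frac{1739}{3} - 24976} - 92 = \sqrt{- \frac{76667}{3}} - 92 = \frac{i \sqrt{230001}}{3} - 92 = -92 + \frac{i \sqrt{230001}}{3}$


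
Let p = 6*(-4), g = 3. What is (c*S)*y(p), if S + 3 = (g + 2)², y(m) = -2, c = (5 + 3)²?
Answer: -2816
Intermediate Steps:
c = 64 (c = 8² = 64)
p = -24
S = 22 (S = -3 + (3 + 2)² = -3 + 5² = -3 + 25 = 22)
(c*S)*y(p) = (64*22)*(-2) = 1408*(-2) = -2816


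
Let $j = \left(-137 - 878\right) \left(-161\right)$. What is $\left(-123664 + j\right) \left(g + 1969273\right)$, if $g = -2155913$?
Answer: $-7419126640$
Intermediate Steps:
$j = 163415$ ($j = \left(-1015\right) \left(-161\right) = 163415$)
$\left(-123664 + j\right) \left(g + 1969273\right) = \left(-123664 + 163415\right) \left(-2155913 + 1969273\right) = 39751 \left(-186640\right) = -7419126640$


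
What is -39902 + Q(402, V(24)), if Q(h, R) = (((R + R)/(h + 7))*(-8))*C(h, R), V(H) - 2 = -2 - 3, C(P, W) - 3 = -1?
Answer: -16319822/409 ≈ -39902.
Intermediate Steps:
C(P, W) = 2 (C(P, W) = 3 - 1 = 2)
V(H) = -3 (V(H) = 2 + (-2 - 3) = 2 - 5 = -3)
Q(h, R) = -32*R/(7 + h) (Q(h, R) = (((R + R)/(h + 7))*(-8))*2 = (((2*R)/(7 + h))*(-8))*2 = ((2*R/(7 + h))*(-8))*2 = -16*R/(7 + h)*2 = -32*R/(7 + h))
-39902 + Q(402, V(24)) = -39902 - 32*(-3)/(7 + 402) = -39902 - 32*(-3)/409 = -39902 - 32*(-3)*1/409 = -39902 + 96/409 = -16319822/409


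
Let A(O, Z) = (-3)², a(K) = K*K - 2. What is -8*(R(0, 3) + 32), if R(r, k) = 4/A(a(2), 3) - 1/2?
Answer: -2300/9 ≈ -255.56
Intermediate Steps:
a(K) = -2 + K² (a(K) = K² - 2 = -2 + K²)
A(O, Z) = 9
R(r, k) = -1/18 (R(r, k) = 4/9 - 1/2 = 4*(⅑) - 1*½ = 4/9 - ½ = -1/18)
-8*(R(0, 3) + 32) = -8*(-1/18 + 32) = -8*575/18 = -2300/9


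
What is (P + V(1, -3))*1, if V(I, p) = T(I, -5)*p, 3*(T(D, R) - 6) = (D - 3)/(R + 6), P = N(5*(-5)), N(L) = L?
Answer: -41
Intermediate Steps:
P = -25 (P = 5*(-5) = -25)
T(D, R) = 6 + (-3 + D)/(3*(6 + R)) (T(D, R) = 6 + ((D - 3)/(R + 6))/3 = 6 + ((-3 + D)/(6 + R))/3 = 6 + (-3 + D)/(3*(6 + R)))
V(I, p) = p*(5 + I/3) (V(I, p) = ((105 + I + 18*(-5))/(3*(6 - 5)))*p = ((1/3)*(105 + I - 90)/1)*p = ((1/3)*1*(15 + I))*p = (5 + I/3)*p = p*(5 + I/3))
(P + V(1, -3))*1 = (-25 + (1/3)*(-3)*(15 + 1))*1 = (-25 + (1/3)*(-3)*16)*1 = (-25 - 16)*1 = -41*1 = -41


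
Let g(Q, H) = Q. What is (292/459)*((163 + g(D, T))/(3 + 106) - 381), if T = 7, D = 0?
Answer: -12078872/50031 ≈ -241.43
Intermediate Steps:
(292/459)*((163 + g(D, T))/(3 + 106) - 381) = (292/459)*((163 + 0)/(3 + 106) - 381) = (292*(1/459))*(163/109 - 381) = 292*(163*(1/109) - 381)/459 = 292*(163/109 - 381)/459 = (292/459)*(-41366/109) = -12078872/50031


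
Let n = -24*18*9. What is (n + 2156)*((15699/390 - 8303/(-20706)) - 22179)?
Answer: 25803143198956/672945 ≈ 3.8344e+7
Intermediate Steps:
n = -3888 (n = -432*9 = -3888)
(n + 2156)*((15699/390 - 8303/(-20706)) - 22179) = (-3888 + 2156)*((15699/390 - 8303/(-20706)) - 22179) = -1732*((15699*(1/390) - 8303*(-1/20706)) - 22179) = -1732*((5233/130 + 8303/20706) - 22179) = -1732*(27358472/672945 - 22179) = -1732*(-14897888683/672945) = 25803143198956/672945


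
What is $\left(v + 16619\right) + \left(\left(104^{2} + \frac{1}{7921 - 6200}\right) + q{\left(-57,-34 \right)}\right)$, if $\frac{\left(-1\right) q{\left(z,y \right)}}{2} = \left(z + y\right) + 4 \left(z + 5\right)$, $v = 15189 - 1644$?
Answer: $\frac{71555739}{1721} \approx 41578.0$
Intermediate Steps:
$v = 13545$
$q{\left(z,y \right)} = -40 - 10 z - 2 y$ ($q{\left(z,y \right)} = - 2 \left(\left(z + y\right) + 4 \left(z + 5\right)\right) = - 2 \left(\left(y + z\right) + 4 \left(5 + z\right)\right) = - 2 \left(\left(y + z\right) + \left(20 + 4 z\right)\right) = - 2 \left(20 + y + 5 z\right) = -40 - 10 z - 2 y$)
$\left(v + 16619\right) + \left(\left(104^{2} + \frac{1}{7921 - 6200}\right) + q{\left(-57,-34 \right)}\right) = \left(13545 + 16619\right) + \left(\left(104^{2} + \frac{1}{7921 - 6200}\right) - -598\right) = 30164 + \left(\left(10816 + \frac{1}{1721}\right) + \left(-40 + 570 + 68\right)\right) = 30164 + \left(\left(10816 + \frac{1}{1721}\right) + 598\right) = 30164 + \left(\frac{18614337}{1721} + 598\right) = 30164 + \frac{19643495}{1721} = \frac{71555739}{1721}$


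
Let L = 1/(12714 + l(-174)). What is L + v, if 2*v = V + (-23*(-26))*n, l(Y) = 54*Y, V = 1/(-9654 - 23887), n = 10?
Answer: 166377127751/55644519 ≈ 2990.0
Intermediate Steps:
V = -1/33541 (V = 1/(-33541) = -1/33541 ≈ -2.9814e-5)
L = 1/3318 (L = 1/(12714 + 54*(-174)) = 1/(12714 - 9396) = 1/3318 ≈ 0.00030139)
v = 200575179/67082 (v = (-1/33541 - 23*(-26)*10)/2 = (-1/33541 + 598*10)/2 = (-1/33541 + 5980)/2 = (½)*(200575179/33541) = 200575179/67082 ≈ 2990.0)
L + v = 1/3318 + 200575179/67082 = 166377127751/55644519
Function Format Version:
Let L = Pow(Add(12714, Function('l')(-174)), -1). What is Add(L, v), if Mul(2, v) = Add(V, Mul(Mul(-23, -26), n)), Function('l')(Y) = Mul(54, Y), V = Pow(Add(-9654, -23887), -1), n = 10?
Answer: Rational(166377127751, 55644519) ≈ 2990.0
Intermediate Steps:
V = Rational(-1, 33541) (V = Pow(-33541, -1) = Rational(-1, 33541) ≈ -2.9814e-5)
L = Rational(1, 3318) (L = Pow(Add(12714, Mul(54, -174)), -1) = Pow(Add(12714, -9396), -1) = Pow(3318, -1) = Rational(1, 3318) ≈ 0.00030139)
v = Rational(200575179, 67082) (v = Mul(Rational(1, 2), Add(Rational(-1, 33541), Mul(Mul(-23, -26), 10))) = Mul(Rational(1, 2), Add(Rational(-1, 33541), Mul(598, 10))) = Mul(Rational(1, 2), Add(Rational(-1, 33541), 5980)) = Mul(Rational(1, 2), Rational(200575179, 33541)) = Rational(200575179, 67082) ≈ 2990.0)
Add(L, v) = Add(Rational(1, 3318), Rational(200575179, 67082)) = Rational(166377127751, 55644519)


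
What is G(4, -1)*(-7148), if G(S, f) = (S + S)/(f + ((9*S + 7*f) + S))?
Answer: -1787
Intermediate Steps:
G(S, f) = 2*S/(8*f + 10*S) (G(S, f) = (2*S)/(f + ((7*f + 9*S) + S)) = (2*S)/(f + (7*f + 10*S)) = (2*S)/(8*f + 10*S) = 2*S/(8*f + 10*S))
G(4, -1)*(-7148) = (4/(4*(-1) + 5*4))*(-7148) = (4/(-4 + 20))*(-7148) = (4/16)*(-7148) = (4*(1/16))*(-7148) = (¼)*(-7148) = -1787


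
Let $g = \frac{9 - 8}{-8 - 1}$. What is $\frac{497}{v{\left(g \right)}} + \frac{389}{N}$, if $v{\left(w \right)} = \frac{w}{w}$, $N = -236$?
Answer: $\frac{116903}{236} \approx 495.35$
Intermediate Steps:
$g = - \frac{1}{9}$ ($g = 1 \frac{1}{-9} = 1 \left(- \frac{1}{9}\right) = - \frac{1}{9} \approx -0.11111$)
$v{\left(w \right)} = 1$
$\frac{497}{v{\left(g \right)}} + \frac{389}{N} = \frac{497}{1} + \frac{389}{-236} = 497 \cdot 1 + 389 \left(- \frac{1}{236}\right) = 497 - \frac{389}{236} = \frac{116903}{236}$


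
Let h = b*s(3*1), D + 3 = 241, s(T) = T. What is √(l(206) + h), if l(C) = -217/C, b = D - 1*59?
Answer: √22743430/206 ≈ 23.151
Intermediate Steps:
D = 238 (D = -3 + 241 = 238)
b = 179 (b = 238 - 1*59 = 238 - 59 = 179)
h = 537 (h = 179*(3*1) = 179*3 = 537)
√(l(206) + h) = √(-217/206 + 537) = √(110405/206) = √22743430/206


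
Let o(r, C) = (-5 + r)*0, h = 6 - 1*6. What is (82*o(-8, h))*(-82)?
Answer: 0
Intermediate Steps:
h = 0 (h = 6 - 6 = 0)
o(r, C) = 0
(82*o(-8, h))*(-82) = (82*0)*(-82) = 0*(-82) = 0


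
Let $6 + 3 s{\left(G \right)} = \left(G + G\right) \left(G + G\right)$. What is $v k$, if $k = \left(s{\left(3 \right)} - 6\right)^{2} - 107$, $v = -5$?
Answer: $455$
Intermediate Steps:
$s{\left(G \right)} = -2 + \frac{4 G^{2}}{3}$ ($s{\left(G \right)} = -2 + \frac{\left(G + G\right) \left(G + G\right)}{3} = -2 + \frac{2 G 2 G}{3} = -2 + \frac{4 G^{2}}{3}$)
$k = -91$ ($k = \left(\left(-2 + \frac{4 \cdot 3^{2}}{3}\right) - 6\right)^{2} - 107 = \left(\left(-2 + \frac{4}{3} \cdot 9\right) - 6\right)^{2} - 107 = \left(\left(-2 + 12\right) - 6\right)^{2} - 107 = \left(10 - 6\right)^{2} - 107 = 4^{2} - 107 = 16 - 107 = -91$)
$v k = \left(-5\right) \left(-91\right) = 455$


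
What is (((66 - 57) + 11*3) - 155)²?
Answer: 12769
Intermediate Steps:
(((66 - 57) + 11*3) - 155)² = ((9 + 33) - 155)² = (42 - 155)² = (-113)² = 12769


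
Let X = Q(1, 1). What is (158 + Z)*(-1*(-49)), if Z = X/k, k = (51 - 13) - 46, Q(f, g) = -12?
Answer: 15631/2 ≈ 7815.5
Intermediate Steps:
X = -12
k = -8 (k = 38 - 46 = -8)
Z = 3/2 (Z = -12/(-8) = -12*(-⅛) = 3/2 ≈ 1.5000)
(158 + Z)*(-1*(-49)) = (158 + 3/2)*(-1*(-49)) = (319/2)*49 = 15631/2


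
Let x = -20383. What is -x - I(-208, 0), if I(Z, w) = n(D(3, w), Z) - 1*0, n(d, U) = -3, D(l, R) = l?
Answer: 20386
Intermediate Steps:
I(Z, w) = -3 (I(Z, w) = -3 - 1*0 = -3 + 0 = -3)
-x - I(-208, 0) = -1*(-20383) - 1*(-3) = 20383 + 3 = 20386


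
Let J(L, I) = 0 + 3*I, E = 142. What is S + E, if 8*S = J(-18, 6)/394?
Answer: 223801/1576 ≈ 142.01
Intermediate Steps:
J(L, I) = 3*I
S = 9/1576 (S = ((3*6)/394)/8 = (18*(1/394))/8 = (1/8)*(9/197) = 9/1576 ≈ 0.0057107)
S + E = 9/1576 + 142 = 223801/1576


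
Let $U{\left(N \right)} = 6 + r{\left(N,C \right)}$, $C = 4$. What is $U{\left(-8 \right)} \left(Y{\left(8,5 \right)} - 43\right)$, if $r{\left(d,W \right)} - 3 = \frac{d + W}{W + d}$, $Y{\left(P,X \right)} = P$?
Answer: $-350$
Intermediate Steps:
$r{\left(d,W \right)} = 4$ ($r{\left(d,W \right)} = 3 + \frac{d + W}{W + d} = 3 + \frac{W + d}{W + d} = 3 + 1 = 4$)
$U{\left(N \right)} = 10$ ($U{\left(N \right)} = 6 + 4 = 10$)
$U{\left(-8 \right)} \left(Y{\left(8,5 \right)} - 43\right) = 10 \left(8 - 43\right) = 10 \left(-35\right) = -350$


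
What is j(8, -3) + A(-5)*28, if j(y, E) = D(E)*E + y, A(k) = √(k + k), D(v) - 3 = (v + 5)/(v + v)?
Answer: 28*I*√10 ≈ 88.544*I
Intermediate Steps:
D(v) = 3 + (5 + v)/(2*v) (D(v) = 3 + (v + 5)/(v + v) = 3 + (5 + v)/((2*v)) = 3 + (5 + v)*(1/(2*v)) = 3 + (5 + v)/(2*v))
A(k) = √2*√k (A(k) = √(2*k) = √2*√k)
j(y, E) = 5/2 + y + 7*E/2 (j(y, E) = ((5 + 7*E)/(2*E))*E + y = (5/2 + 7*E/2) + y = 5/2 + y + 7*E/2)
j(8, -3) + A(-5)*28 = (5/2 + 8 + (7/2)*(-3)) + (√2*√(-5))*28 = (5/2 + 8 - 21/2) + (√2*(I*√5))*28 = 0 + (I*√10)*28 = 0 + 28*I*√10 = 28*I*√10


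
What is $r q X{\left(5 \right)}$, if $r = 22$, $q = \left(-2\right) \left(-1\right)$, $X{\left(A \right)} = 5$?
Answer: $220$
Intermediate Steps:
$q = 2$
$r q X{\left(5 \right)} = 22 \cdot 2 \cdot 5 = 44 \cdot 5 = 220$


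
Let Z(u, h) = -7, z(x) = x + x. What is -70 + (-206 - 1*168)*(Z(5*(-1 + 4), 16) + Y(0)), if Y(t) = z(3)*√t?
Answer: 2548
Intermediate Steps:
z(x) = 2*x
Y(t) = 6*√t (Y(t) = (2*3)*√t = 6*√t)
-70 + (-206 - 1*168)*(Z(5*(-1 + 4), 16) + Y(0)) = -70 + (-206 - 1*168)*(-7 + 6*√0) = -70 + (-206 - 168)*(-7 + 6*0) = -70 - 374*(-7 + 0) = -70 - 374*(-7) = -70 + 2618 = 2548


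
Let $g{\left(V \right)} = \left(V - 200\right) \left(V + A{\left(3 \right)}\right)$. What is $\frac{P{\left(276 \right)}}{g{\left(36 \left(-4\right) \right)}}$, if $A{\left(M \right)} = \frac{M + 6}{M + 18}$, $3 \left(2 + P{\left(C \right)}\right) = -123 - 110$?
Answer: $- \frac{1673}{1037160} \approx -0.0016131$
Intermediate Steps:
$P{\left(C \right)} = - \frac{239}{3}$ ($P{\left(C \right)} = -2 + \frac{-123 - 110}{3} = -2 + \frac{1}{3} \left(-233\right) = -2 - \frac{233}{3} = - \frac{239}{3}$)
$A{\left(M \right)} = \frac{6 + M}{18 + M}$
$g{\left(V \right)} = \left(-200 + V\right) \left(\frac{3}{7} + V\right)$ ($g{\left(V \right)} = \left(V - 200\right) \left(V + \frac{6 + 3}{18 + 3}\right) = \left(-200 + V\right) \left(V + \frac{1}{21} \cdot 9\right) = \left(-200 + V\right) \left(V + \frac{3}{7}\right) = \left(-200 + V\right) \left(\frac{3}{7} + V\right)$)
$\frac{P{\left(276 \right)}}{g{\left(36 \left(-4\right) \right)}} = - \frac{239}{3 \left(- \frac{600}{7} + \left(36 \left(-4\right)\right)^{2} - \frac{1397 \cdot 36 \left(-4\right)}{7}\right)} = - \frac{239}{3 \left(- \frac{600}{7} + \left(-144\right)^{2} - - \frac{201168}{7}\right)} = - \frac{239}{3 \left(- \frac{600}{7} + 20736 + \frac{201168}{7}\right)} = - \frac{239}{3 \cdot \frac{345720}{7}} = \left(- \frac{239}{3}\right) \frac{7}{345720} = - \frac{1673}{1037160}$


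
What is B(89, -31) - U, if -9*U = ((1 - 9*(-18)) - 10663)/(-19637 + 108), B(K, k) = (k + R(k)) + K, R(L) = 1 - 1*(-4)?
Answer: 3694481/58587 ≈ 63.060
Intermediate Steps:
R(L) = 5 (R(L) = 1 + 4 = 5)
B(K, k) = 5 + K + k (B(K, k) = (k + 5) + K = (5 + k) + K = 5 + K + k)
U = -3500/58587 (U = -((1 - 9*(-18)) - 10663)/(9*(-19637 + 108)) = -((1 + 162) - 10663)/(9*(-19529)) = -(163 - 10663)*(-1)/(9*19529) = -(-3500)*(-1)/(3*19529) = -⅑*10500/19529 = -3500/58587 ≈ -0.059740)
B(89, -31) - U = (5 + 89 - 31) - 1*(-3500/58587) = 63 + 3500/58587 = 3694481/58587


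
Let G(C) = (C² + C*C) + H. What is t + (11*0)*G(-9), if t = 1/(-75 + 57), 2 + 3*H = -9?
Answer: -1/18 ≈ -0.055556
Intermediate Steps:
H = -11/3 (H = -⅔ + (⅓)*(-9) = -⅔ - 3 = -11/3 ≈ -3.6667)
t = -1/18 (t = 1/(-18) = -1/18 ≈ -0.055556)
G(C) = -11/3 + 2*C² (G(C) = (C² + C*C) - 11/3 = (C² + C²) - 11/3 = 2*C² - 11/3 = -11/3 + 2*C²)
t + (11*0)*G(-9) = -1/18 + (11*0)*(-11/3 + 2*(-9)²) = -1/18 + 0*(-11/3 + 2*81) = -1/18 + 0*(-11/3 + 162) = -1/18 + 0*(475/3) = -1/18 + 0 = -1/18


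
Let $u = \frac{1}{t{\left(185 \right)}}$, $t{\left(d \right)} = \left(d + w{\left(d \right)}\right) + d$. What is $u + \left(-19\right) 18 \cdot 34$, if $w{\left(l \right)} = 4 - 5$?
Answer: $- \frac{4290731}{369} \approx -11628.0$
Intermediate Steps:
$w{\left(l \right)} = -1$ ($w{\left(l \right)} = 4 - 5 = -1$)
$t{\left(d \right)} = -1 + 2 d$ ($t{\left(d \right)} = \left(d - 1\right) + d = \left(-1 + d\right) + d = -1 + 2 d$)
$u = \frac{1}{369}$ ($u = \frac{1}{-1 + 2 \cdot 185} = \frac{1}{-1 + 370} = \frac{1}{369} \approx 0.00271$)
$u + \left(-19\right) 18 \cdot 34 = \frac{1}{369} + \left(-19\right) 18 \cdot 34 = \frac{1}{369} - 11628 = - \frac{4290731}{369}$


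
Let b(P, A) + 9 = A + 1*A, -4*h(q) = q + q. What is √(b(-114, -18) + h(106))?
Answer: 7*I*√2 ≈ 9.8995*I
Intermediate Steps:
h(q) = -q/2 (h(q) = -(q + q)/4 = -q/2)
b(P, A) = -9 + 2*A (b(P, A) = -9 + (A + 1*A) = -9 + (A + A) = -9 + 2*A)
√(b(-114, -18) + h(106)) = √((-9 + 2*(-18)) - ½*106) = √((-9 - 36) - 53) = √(-45 - 53) = √(-98) = 7*I*√2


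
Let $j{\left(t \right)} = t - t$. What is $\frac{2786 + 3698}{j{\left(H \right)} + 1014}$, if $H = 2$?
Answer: $\frac{3242}{507} \approx 6.3945$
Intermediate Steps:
$j{\left(t \right)} = 0$
$\frac{2786 + 3698}{j{\left(H \right)} + 1014} = \frac{2786 + 3698}{0 + 1014} = \frac{6484}{1014} = 6484 \cdot \frac{1}{1014} = \frac{3242}{507}$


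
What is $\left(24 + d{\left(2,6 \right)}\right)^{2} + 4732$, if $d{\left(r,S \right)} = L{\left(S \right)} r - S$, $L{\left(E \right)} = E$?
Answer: $5632$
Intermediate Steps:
$d{\left(r,S \right)} = - S + S r$ ($d{\left(r,S \right)} = S r - S = - S + S r$)
$\left(24 + d{\left(2,6 \right)}\right)^{2} + 4732 = \left(24 + 6 \left(-1 + 2\right)\right)^{2} + 4732 = \left(24 + 6 \cdot 1\right)^{2} + 4732 = \left(24 + 6\right)^{2} + 4732 = 30^{2} + 4732 = 900 + 4732 = 5632$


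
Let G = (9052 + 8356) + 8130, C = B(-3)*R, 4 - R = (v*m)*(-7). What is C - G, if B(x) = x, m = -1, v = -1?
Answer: -25571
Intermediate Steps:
R = 11 (R = 4 - (-1*(-1))*(-7) = 4 - (-7) = 4 - 1*(-7) = 4 + 7 = 11)
C = -33 (C = -3*11 = -33)
G = 25538 (G = 17408 + 8130 = 25538)
C - G = -33 - 1*25538 = -33 - 25538 = -25571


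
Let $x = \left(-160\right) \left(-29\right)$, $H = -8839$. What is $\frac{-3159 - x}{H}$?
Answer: $\frac{7799}{8839} \approx 0.88234$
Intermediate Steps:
$x = 4640$
$\frac{-3159 - x}{H} = \frac{-3159 - 4640}{-8839} = \left(-3159 - 4640\right) \left(- \frac{1}{8839}\right) = \left(-7799\right) \left(- \frac{1}{8839}\right) = \frac{7799}{8839}$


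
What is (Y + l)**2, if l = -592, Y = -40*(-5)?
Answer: 153664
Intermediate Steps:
Y = 200
(Y + l)**2 = (200 - 592)**2 = (-392)**2 = 153664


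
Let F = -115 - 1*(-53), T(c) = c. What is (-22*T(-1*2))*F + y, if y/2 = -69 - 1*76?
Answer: -3018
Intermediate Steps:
F = -62 (F = -115 + 53 = -62)
y = -290 (y = 2*(-69 - 1*76) = 2*(-69 - 76) = 2*(-145) = -290)
(-22*T(-1*2))*F + y = -(-22)*2*(-62) - 290 = -22*(-2)*(-62) - 290 = 44*(-62) - 290 = -2728 - 290 = -3018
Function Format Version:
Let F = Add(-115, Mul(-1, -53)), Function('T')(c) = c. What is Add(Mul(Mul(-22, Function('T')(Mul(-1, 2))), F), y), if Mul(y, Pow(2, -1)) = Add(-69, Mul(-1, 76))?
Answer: -3018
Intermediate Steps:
F = -62 (F = Add(-115, 53) = -62)
y = -290 (y = Mul(2, Add(-69, Mul(-1, 76))) = Mul(2, Add(-69, -76)) = Mul(2, -145) = -290)
Add(Mul(Mul(-22, Function('T')(Mul(-1, 2))), F), y) = Add(Mul(Mul(-22, Mul(-1, 2)), -62), -290) = Add(Mul(Mul(-22, -2), -62), -290) = Add(Mul(44, -62), -290) = Add(-2728, -290) = -3018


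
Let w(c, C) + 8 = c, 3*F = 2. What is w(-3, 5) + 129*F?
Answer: 75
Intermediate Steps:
F = ⅔ (F = (⅓)*2 = ⅔ ≈ 0.66667)
w(c, C) = -8 + c
w(-3, 5) + 129*F = (-8 - 3) + 129*(⅔) = -11 + 86 = 75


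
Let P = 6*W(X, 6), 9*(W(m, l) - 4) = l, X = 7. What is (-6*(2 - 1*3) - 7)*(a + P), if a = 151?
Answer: -179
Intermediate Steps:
W(m, l) = 4 + l/9
P = 28 (P = 6*(4 + (⅑)*6) = 6*(4 + ⅔) = 6*(14/3) = 28)
(-6*(2 - 1*3) - 7)*(a + P) = (-6*(2 - 1*3) - 7)*(151 + 28) = (-6*(2 - 3) - 7)*179 = (-6*(-1) - 7)*179 = (6 - 7)*179 = -1*179 = -179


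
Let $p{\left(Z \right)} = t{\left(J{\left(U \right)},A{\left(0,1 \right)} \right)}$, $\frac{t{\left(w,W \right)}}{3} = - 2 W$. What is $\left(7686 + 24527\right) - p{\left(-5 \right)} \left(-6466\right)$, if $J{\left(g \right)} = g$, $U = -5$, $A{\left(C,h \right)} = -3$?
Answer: $148601$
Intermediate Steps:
$t{\left(w,W \right)} = - 6 W$ ($t{\left(w,W \right)} = 3 \left(- 2 W\right) = - 6 W$)
$p{\left(Z \right)} = 18$ ($p{\left(Z \right)} = \left(-6\right) \left(-3\right) = 18$)
$\left(7686 + 24527\right) - p{\left(-5 \right)} \left(-6466\right) = \left(7686 + 24527\right) - 18 \left(-6466\right) = 32213 - -116388 = 32213 + 116388 = 148601$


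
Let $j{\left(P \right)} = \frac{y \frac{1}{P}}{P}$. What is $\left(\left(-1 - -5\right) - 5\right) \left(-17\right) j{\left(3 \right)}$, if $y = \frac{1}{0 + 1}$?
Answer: $\frac{17}{9} \approx 1.8889$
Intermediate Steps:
$y = 1$ ($y = 1^{-1} = 1$)
$j{\left(P \right)} = \frac{1}{P^{2}}$ ($j{\left(P \right)} = \frac{1 \frac{1}{P}}{P} = \frac{1}{P P} = \frac{1}{P^{2}}$)
$\left(\left(-1 - -5\right) - 5\right) \left(-17\right) j{\left(3 \right)} = \frac{\left(\left(-1 - -5\right) - 5\right) \left(-17\right)}{9} = \left(\left(-1 + 5\right) - 5\right) \left(-17\right) \frac{1}{9} = \left(4 - 5\right) \left(-17\right) \frac{1}{9} = \left(-1\right) \left(-17\right) \frac{1}{9} = 17 \cdot \frac{1}{9} = \frac{17}{9}$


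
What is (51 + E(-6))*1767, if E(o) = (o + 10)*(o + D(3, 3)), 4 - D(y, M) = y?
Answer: 54777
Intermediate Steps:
D(y, M) = 4 - y
E(o) = (1 + o)*(10 + o) (E(o) = (o + 10)*(o + (4 - 1*3)) = (10 + o)*(o + (4 - 3)) = (10 + o)*(o + 1) = (10 + o)*(1 + o) = (1 + o)*(10 + o))
(51 + E(-6))*1767 = (51 + (10 + (-6)**2 + 11*(-6)))*1767 = (51 + (10 + 36 - 66))*1767 = (51 - 20)*1767 = 31*1767 = 54777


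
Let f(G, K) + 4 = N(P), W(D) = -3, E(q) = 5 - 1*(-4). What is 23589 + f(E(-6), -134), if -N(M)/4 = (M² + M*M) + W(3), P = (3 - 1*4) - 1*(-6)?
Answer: 23397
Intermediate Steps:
E(q) = 9 (E(q) = 5 + 4 = 9)
P = 5 (P = (3 - 4) + 6 = -1 + 6 = 5)
N(M) = 12 - 8*M² (N(M) = -4*((M² + M*M) - 3) = -4*((M² + M²) - 3) = -4*(2*M² - 3) = -4*(-3 + 2*M²) = 12 - 8*M²)
f(G, K) = -192 (f(G, K) = -4 + (12 - 8*5²) = -4 + (12 - 8*25) = -4 + (12 - 200) = -4 - 188 = -192)
23589 + f(E(-6), -134) = 23589 - 192 = 23397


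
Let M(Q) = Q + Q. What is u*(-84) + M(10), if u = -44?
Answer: 3716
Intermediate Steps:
M(Q) = 2*Q
u*(-84) + M(10) = -44*(-84) + 2*10 = 3696 + 20 = 3716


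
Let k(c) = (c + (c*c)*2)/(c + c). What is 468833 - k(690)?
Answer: 936285/2 ≈ 4.6814e+5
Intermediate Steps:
k(c) = (c + 2*c**2)/(2*c) (k(c) = (c + c**2*2)/((2*c)) = (c + 2*c**2)*(1/(2*c)) = (c + 2*c**2)/(2*c))
468833 - k(690) = 468833 - (1/2 + 690) = 468833 - 1*1381/2 = 468833 - 1381/2 = 936285/2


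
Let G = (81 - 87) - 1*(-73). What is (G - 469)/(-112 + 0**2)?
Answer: 201/56 ≈ 3.5893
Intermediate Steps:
G = 67 (G = -6 + 73 = 67)
(G - 469)/(-112 + 0**2) = (67 - 469)/(-112 + 0**2) = -402/(-112 + 0) = -402/(-112) = -402*(-1/112) = 201/56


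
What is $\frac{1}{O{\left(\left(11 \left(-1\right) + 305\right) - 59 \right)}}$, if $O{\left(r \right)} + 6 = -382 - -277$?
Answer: $- \frac{1}{111} \approx -0.009009$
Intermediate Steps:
$O{\left(r \right)} = -111$ ($O{\left(r \right)} = -6 - 105 = -111$)
$\frac{1}{O{\left(\left(11 \left(-1\right) + 305\right) - 59 \right)}} = \frac{1}{-111} = - \frac{1}{111}$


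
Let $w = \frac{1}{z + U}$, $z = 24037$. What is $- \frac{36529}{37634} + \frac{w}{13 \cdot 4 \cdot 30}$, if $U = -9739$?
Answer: $- \frac{407387461943}{419710926960} \approx -0.97064$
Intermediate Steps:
$w = \frac{1}{14298}$ ($w = \frac{1}{24037 - 9739} = \frac{1}{14298} \approx 6.994 \cdot 10^{-5}$)
$- \frac{36529}{37634} + \frac{w}{13 \cdot 4 \cdot 30} = - \frac{36529}{37634} + \frac{1}{14298 \cdot 13 \cdot 4 \cdot 30} = \left(-36529\right) \frac{1}{37634} + \frac{1}{14298 \cdot 52 \cdot 30} = - \frac{36529}{37634} + \frac{1}{14298 \cdot 1560} = - \frac{36529}{37634} + \frac{1}{14298} \cdot \frac{1}{1560} = - \frac{36529}{37634} + \frac{1}{22304880} = - \frac{407387461943}{419710926960}$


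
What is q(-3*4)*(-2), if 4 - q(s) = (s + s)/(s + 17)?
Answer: -88/5 ≈ -17.600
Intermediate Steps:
q(s) = 4 - 2*s/(17 + s) (q(s) = 4 - (s + s)/(s + 17) = 4 - 2*s/(17 + s))
q(-3*4)*(-2) = (2*(34 - 3*4)/(17 - 3*4))*(-2) = (2*(34 - 12)/(17 - 12))*(-2) = (2*22/5)*(-2) = (2*(1/5)*22)*(-2) = (44/5)*(-2) = -88/5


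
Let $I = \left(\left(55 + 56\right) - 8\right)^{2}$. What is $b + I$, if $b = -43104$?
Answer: $-32495$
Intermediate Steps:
$I = 10609$ ($I = \left(111 - 8\right)^{2} = 103^{2} = 10609$)
$b + I = -43104 + 10609 = -32495$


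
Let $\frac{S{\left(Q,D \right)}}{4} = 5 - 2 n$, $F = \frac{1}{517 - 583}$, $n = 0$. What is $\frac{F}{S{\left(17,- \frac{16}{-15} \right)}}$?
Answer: $- \frac{1}{1320} \approx -0.00075758$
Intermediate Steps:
$F = - \frac{1}{66}$ ($F = \frac{1}{-66} = - \frac{1}{66} \approx -0.015152$)
$S{\left(Q,D \right)} = 20$ ($S{\left(Q,D \right)} = 4 \left(5 - 0\right) = 4 \left(5 + 0\right) = 4 \cdot 5 = 20$)
$\frac{F}{S{\left(17,- \frac{16}{-15} \right)}} = - \frac{1}{66 \cdot 20} = \left(- \frac{1}{66}\right) \frac{1}{20} = - \frac{1}{1320}$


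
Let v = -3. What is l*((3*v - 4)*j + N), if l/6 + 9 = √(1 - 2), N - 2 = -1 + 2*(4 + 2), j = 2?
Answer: 702 - 78*I ≈ 702.0 - 78.0*I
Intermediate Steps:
N = 13 (N = 2 + (-1 + 2*(4 + 2)) = 2 + (-1 + 2*6) = 2 + (-1 + 12) = 2 + 11 = 13)
l = -54 + 6*I (l = -54 + 6*√(1 - 2) = -54 + 6*√(-1) = -54 + 6*I ≈ -54.0 + 6.0*I)
l*((3*v - 4)*j + N) = (-54 + 6*I)*((3*(-3) - 4)*2 + 13) = (-54 + 6*I)*((-9 - 4)*2 + 13) = (-54 + 6*I)*(-13*2 + 13) = (-54 + 6*I)*(-26 + 13) = (-54 + 6*I)*(-13) = 702 - 78*I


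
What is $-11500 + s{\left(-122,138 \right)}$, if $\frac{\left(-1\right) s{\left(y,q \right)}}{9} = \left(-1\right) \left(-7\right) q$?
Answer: $-20194$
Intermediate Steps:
$s{\left(y,q \right)} = - 63 q$ ($s{\left(y,q \right)} = - 9 \left(-1\right) \left(-7\right) q = - 9 \cdot 7 q = - 63 q$)
$-11500 + s{\left(-122,138 \right)} = -11500 - 8694 = -20194$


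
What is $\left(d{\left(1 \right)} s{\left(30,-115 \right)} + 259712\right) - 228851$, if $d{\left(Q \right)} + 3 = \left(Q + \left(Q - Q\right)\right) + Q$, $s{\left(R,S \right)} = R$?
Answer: $30831$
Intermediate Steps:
$d{\left(Q \right)} = -3 + 2 Q$ ($d{\left(Q \right)} = -3 + \left(\left(Q + \left(Q - Q\right)\right) + Q\right) = -3 + \left(\left(Q + 0\right) + Q\right) = -3 + \left(Q + Q\right) = -3 + 2 Q$)
$\left(d{\left(1 \right)} s{\left(30,-115 \right)} + 259712\right) - 228851 = \left(\left(-3 + 2 \cdot 1\right) 30 + 259712\right) - 228851 = \left(\left(-3 + 2\right) 30 + 259712\right) - 228851 = \left(\left(-1\right) 30 + 259712\right) - 228851 = \left(-30 + 259712\right) - 228851 = 259682 - 228851 = 30831$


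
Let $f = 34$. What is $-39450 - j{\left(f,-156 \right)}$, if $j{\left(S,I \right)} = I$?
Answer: $-39294$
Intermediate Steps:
$-39450 - j{\left(f,-156 \right)} = -39450 - -156 = -39450 + 156 = -39294$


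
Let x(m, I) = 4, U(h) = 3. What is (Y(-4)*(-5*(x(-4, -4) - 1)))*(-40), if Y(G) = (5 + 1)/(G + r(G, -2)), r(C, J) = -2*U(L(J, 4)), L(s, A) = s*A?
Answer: -360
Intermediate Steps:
L(s, A) = A*s
r(C, J) = -6 (r(C, J) = -2*3 = -6)
Y(G) = 6/(-6 + G) (Y(G) = (5 + 1)/(G - 6) = 6/(-6 + G))
(Y(-4)*(-5*(x(-4, -4) - 1)))*(-40) = ((6/(-6 - 4))*(-5*(4 - 1)))*(-40) = ((6/(-10))*(-5*3))*(-40) = ((6*(-1/10))*(-15))*(-40) = -3/5*(-15)*(-40) = 9*(-40) = -360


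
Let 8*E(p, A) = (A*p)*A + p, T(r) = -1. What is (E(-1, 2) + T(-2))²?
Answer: 169/64 ≈ 2.6406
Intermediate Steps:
E(p, A) = p/8 + p*A²/8 (E(p, A) = ((A*p)*A + p)/8 = (p*A² + p)/8 = (p + p*A²)/8 = p/8 + p*A²/8)
(E(-1, 2) + T(-2))² = ((⅛)*(-1)*(1 + 2²) - 1)² = ((⅛)*(-1)*(1 + 4) - 1)² = ((⅛)*(-1)*5 - 1)² = (-5/8 - 1)² = (-13/8)² = 169/64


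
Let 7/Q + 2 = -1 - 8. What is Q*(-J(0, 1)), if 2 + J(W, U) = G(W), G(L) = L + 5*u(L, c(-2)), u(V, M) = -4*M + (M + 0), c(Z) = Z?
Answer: 196/11 ≈ 17.818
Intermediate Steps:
u(V, M) = -3*M (u(V, M) = -4*M + M = -3*M)
Q = -7/11 (Q = 7/(-2 + (-1 - 8)) = 7/(-2 - 9) = 7/(-11) = 7*(-1/11) = -7/11 ≈ -0.63636)
G(L) = 30 + L (G(L) = L + 5*(-3*(-2)) = L + 5*6 = L + 30 = 30 + L)
J(W, U) = 28 + W (J(W, U) = -2 + (30 + W) = 28 + W)
Q*(-J(0, 1)) = -(-7)*(28 + 0)/11 = -(-7)*28/11 = -7/11*(-28) = 196/11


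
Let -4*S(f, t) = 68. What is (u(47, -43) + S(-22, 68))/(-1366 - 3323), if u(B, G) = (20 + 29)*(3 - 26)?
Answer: 1144/4689 ≈ 0.24398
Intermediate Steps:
u(B, G) = -1127 (u(B, G) = 49*(-23) = -1127)
S(f, t) = -17 (S(f, t) = -¼*68 = -17)
(u(47, -43) + S(-22, 68))/(-1366 - 3323) = (-1127 - 17)/(-1366 - 3323) = -1144/(-4689) = -1144*(-1/4689) = 1144/4689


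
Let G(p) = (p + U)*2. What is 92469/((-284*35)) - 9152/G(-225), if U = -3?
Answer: 6100627/566580 ≈ 10.767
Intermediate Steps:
G(p) = -6 + 2*p (G(p) = (p - 3)*2 = (-3 + p)*2 = -6 + 2*p)
92469/((-284*35)) - 9152/G(-225) = 92469/((-284*35)) - 9152/(-6 + 2*(-225)) = 92469/(-9940) - 9152/(-6 - 450) = 92469*(-1/9940) - 9152/(-456) = -92469/9940 - 9152*(-1/456) = -92469/9940 + 1144/57 = 6100627/566580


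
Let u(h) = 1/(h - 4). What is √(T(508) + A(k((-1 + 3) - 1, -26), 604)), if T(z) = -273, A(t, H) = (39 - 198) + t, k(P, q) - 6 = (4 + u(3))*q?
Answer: 6*I*√14 ≈ 22.45*I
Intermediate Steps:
u(h) = 1/(-4 + h)
k(P, q) = 6 + 3*q (k(P, q) = 6 + (4 + 1/(-4 + 3))*q = 6 + (4 + 1/(-1))*q = 6 + (4 - 1)*q = 6 + 3*q)
A(t, H) = -159 + t
√(T(508) + A(k((-1 + 3) - 1, -26), 604)) = √(-273 + (-159 + (6 + 3*(-26)))) = √(-273 + (-159 + (6 - 78))) = √(-273 + (-159 - 72)) = √(-273 - 231) = √(-504) = 6*I*√14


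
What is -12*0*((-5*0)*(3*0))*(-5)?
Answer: 0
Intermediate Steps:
-12*0*((-5*0)*(3*0))*(-5) = -12*0*(0*0)*(-5) = -12*0*0*(-5) = -0*(-5) = -12*0 = 0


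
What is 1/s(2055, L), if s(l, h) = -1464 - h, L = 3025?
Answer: -1/4489 ≈ -0.00022277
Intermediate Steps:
1/s(2055, L) = 1/(-1464 - 1*3025) = 1/(-1464 - 3025) = 1/(-4489) = -1/4489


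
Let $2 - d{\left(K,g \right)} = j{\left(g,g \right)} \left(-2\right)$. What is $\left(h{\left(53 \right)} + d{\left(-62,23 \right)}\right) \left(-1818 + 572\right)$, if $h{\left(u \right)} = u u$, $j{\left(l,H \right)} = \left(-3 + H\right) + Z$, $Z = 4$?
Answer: $-3562314$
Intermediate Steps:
$j{\left(l,H \right)} = 1 + H$ ($j{\left(l,H \right)} = \left(-3 + H\right) + 4 = 1 + H$)
$h{\left(u \right)} = u^{2}$
$d{\left(K,g \right)} = 4 + 2 g$ ($d{\left(K,g \right)} = 2 - \left(1 + g\right) \left(-2\right) = 2 - \left(-2 - 2 g\right) = 2 + \left(2 + 2 g\right) = 4 + 2 g$)
$\left(h{\left(53 \right)} + d{\left(-62,23 \right)}\right) \left(-1818 + 572\right) = \left(53^{2} + \left(4 + 2 \cdot 23\right)\right) \left(-1818 + 572\right) = \left(2809 + \left(4 + 46\right)\right) \left(-1246\right) = \left(2809 + 50\right) \left(-1246\right) = 2859 \left(-1246\right) = -3562314$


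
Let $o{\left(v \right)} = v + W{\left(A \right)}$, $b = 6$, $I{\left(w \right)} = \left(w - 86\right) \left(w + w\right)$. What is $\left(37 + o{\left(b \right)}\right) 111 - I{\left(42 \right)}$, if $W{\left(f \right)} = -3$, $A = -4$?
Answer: $8136$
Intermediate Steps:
$I{\left(w \right)} = 2 w \left(-86 + w\right)$ ($I{\left(w \right)} = \left(-86 + w\right) 2 w = 2 w \left(-86 + w\right)$)
$o{\left(v \right)} = -3 + v$ ($o{\left(v \right)} = v - 3 = -3 + v$)
$\left(37 + o{\left(b \right)}\right) 111 - I{\left(42 \right)} = \left(37 + \left(-3 + 6\right)\right) 111 - 2 \cdot 42 \left(-86 + 42\right) = \left(37 + 3\right) 111 - 2 \cdot 42 \left(-44\right) = 40 \cdot 111 - -3696 = 4440 + 3696 = 8136$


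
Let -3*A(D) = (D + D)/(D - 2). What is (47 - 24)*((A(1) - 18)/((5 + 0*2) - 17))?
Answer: 299/9 ≈ 33.222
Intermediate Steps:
A(D) = -2*D/(3*(-2 + D)) (A(D) = -(D + D)/(3*(D - 2)) = -2*D/(3*(-2 + D)))
(47 - 24)*((A(1) - 18)/((5 + 0*2) - 17)) = (47 - 24)*((-2*1/(-6 + 3*1) - 18)/((5 + 0*2) - 17)) = 23*((-2*1/(-6 + 3) - 18)/((5 + 0) - 17)) = 23*((-2*1/(-3) - 18)/(5 - 17)) = 23*((-2*1*(-⅓) - 18)/(-12)) = 23*((⅔ - 18)*(-1/12)) = 23*(-52/3*(-1/12)) = 23*(13/9) = 299/9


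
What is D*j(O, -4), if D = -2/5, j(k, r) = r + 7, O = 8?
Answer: -6/5 ≈ -1.2000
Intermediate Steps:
j(k, r) = 7 + r
D = -2/5 (D = -2*1/5 = -2/5 ≈ -0.40000)
D*j(O, -4) = -2*(7 - 4)/5 = -2/5*3 = -6/5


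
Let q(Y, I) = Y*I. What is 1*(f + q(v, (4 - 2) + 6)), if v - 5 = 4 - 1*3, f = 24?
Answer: 72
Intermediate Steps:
v = 6 (v = 5 + (4 - 1*3) = 5 + (4 - 3) = 5 + 1 = 6)
q(Y, I) = I*Y
1*(f + q(v, (4 - 2) + 6)) = 1*(24 + ((4 - 2) + 6)*6) = 1*(24 + (2 + 6)*6) = 1*(24 + 8*6) = 1*(24 + 48) = 1*72 = 72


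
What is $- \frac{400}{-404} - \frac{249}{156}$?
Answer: $- \frac{3183}{5252} \approx -0.60605$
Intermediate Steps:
$- \frac{400}{-404} - \frac{249}{156} = \left(-400\right) \left(- \frac{1}{404}\right) - \frac{83}{52} = \frac{100}{101} - \frac{83}{52} = - \frac{3183}{5252}$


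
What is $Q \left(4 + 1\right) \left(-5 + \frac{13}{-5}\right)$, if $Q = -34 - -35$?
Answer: $-38$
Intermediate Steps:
$Q = 1$ ($Q = -34 + 35 = 1$)
$Q \left(4 + 1\right) \left(-5 + \frac{13}{-5}\right) = 1 \left(4 + 1\right) \left(-5 + \frac{13}{-5}\right) = 1 \cdot 5 \left(-5 + 13 \left(- \frac{1}{5}\right)\right) = 1 \cdot 5 \left(-5 - \frac{13}{5}\right) = 1 \cdot 5 \left(- \frac{38}{5}\right) = 1 \left(-38\right) = -38$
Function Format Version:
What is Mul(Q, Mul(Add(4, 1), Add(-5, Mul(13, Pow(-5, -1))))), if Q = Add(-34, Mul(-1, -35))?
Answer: -38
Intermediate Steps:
Q = 1 (Q = Add(-34, 35) = 1)
Mul(Q, Mul(Add(4, 1), Add(-5, Mul(13, Pow(-5, -1))))) = Mul(1, Mul(Add(4, 1), Add(-5, Mul(13, Pow(-5, -1))))) = Mul(1, Mul(5, Add(-5, Mul(13, Rational(-1, 5))))) = Mul(1, Mul(5, Add(-5, Rational(-13, 5)))) = Mul(1, Mul(5, Rational(-38, 5))) = Mul(1, -38) = -38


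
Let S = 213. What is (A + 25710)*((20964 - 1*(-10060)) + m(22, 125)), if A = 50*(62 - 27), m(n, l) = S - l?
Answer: 854335520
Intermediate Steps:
m(n, l) = 213 - l
A = 1750 (A = 50*35 = 1750)
(A + 25710)*((20964 - 1*(-10060)) + m(22, 125)) = (1750 + 25710)*((20964 - 1*(-10060)) + (213 - 1*125)) = 27460*((20964 + 10060) + (213 - 125)) = 27460*(31024 + 88) = 27460*31112 = 854335520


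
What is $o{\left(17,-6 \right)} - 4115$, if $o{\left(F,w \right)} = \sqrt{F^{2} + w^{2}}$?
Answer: $-4115 + 5 \sqrt{13} \approx -4097.0$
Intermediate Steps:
$o{\left(17,-6 \right)} - 4115 = \sqrt{17^{2} + \left(-6\right)^{2}} - 4115 = \sqrt{289 + 36} - 4115 = \sqrt{325} - 4115 = 5 \sqrt{13} - 4115 = -4115 + 5 \sqrt{13}$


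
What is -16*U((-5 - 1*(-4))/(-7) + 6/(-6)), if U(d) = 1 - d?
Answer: -208/7 ≈ -29.714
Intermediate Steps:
-16*U((-5 - 1*(-4))/(-7) + 6/(-6)) = -16*(1 - ((-5 - 1*(-4))/(-7) + 6/(-6))) = -16*(1 - ((-5 + 4)*(-⅐) + 6*(-⅙))) = -16*(1 - (-1*(-⅐) - 1)) = -16*(1 - (⅐ - 1)) = -16*(1 - 1*(-6/7)) = -16*(1 + 6/7) = -16*13/7 = -208/7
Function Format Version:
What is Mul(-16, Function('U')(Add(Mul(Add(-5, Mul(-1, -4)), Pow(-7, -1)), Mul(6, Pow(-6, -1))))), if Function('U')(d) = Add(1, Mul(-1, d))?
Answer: Rational(-208, 7) ≈ -29.714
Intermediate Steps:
Mul(-16, Function('U')(Add(Mul(Add(-5, Mul(-1, -4)), Pow(-7, -1)), Mul(6, Pow(-6, -1))))) = Mul(-16, Add(1, Mul(-1, Add(Mul(Add(-5, Mul(-1, -4)), Pow(-7, -1)), Mul(6, Pow(-6, -1)))))) = Mul(-16, Add(1, Mul(-1, Add(Mul(Add(-5, 4), Rational(-1, 7)), Mul(6, Rational(-1, 6)))))) = Mul(-16, Add(1, Mul(-1, Add(Mul(-1, Rational(-1, 7)), -1)))) = Mul(-16, Add(1, Mul(-1, Add(Rational(1, 7), -1)))) = Mul(-16, Add(1, Mul(-1, Rational(-6, 7)))) = Mul(-16, Add(1, Rational(6, 7))) = Mul(-16, Rational(13, 7)) = Rational(-208, 7)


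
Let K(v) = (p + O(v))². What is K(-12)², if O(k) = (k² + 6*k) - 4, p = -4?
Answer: 16777216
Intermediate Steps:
O(k) = -4 + k² + 6*k
K(v) = (-8 + v² + 6*v)² (K(v) = (-4 + (-4 + v² + 6*v))² = (-8 + v² + 6*v)²)
K(-12)² = ((-8 + (-12)² + 6*(-12))²)² = ((-8 + 144 - 72)²)² = (64²)² = 4096² = 16777216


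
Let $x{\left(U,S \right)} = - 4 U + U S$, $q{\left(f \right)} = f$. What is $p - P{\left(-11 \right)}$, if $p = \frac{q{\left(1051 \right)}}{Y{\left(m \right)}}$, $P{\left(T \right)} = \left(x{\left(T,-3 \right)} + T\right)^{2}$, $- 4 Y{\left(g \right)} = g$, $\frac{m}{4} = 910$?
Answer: $- \frac{3965011}{910} \approx -4357.2$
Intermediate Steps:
$m = 3640$ ($m = 4 \cdot 910 = 3640$)
$Y{\left(g \right)} = - \frac{g}{4}$
$x{\left(U,S \right)} = - 4 U + S U$
$P{\left(T \right)} = 36 T^{2}$ ($P{\left(T \right)} = \left(T \left(-4 - 3\right) + T\right)^{2} = \left(T \left(-7\right) + T\right)^{2} = \left(- 7 T + T\right)^{2} = \left(- 6 T\right)^{2} = 36 T^{2}$)
$p = - \frac{1051}{910}$ ($p = \frac{1051}{\left(- \frac{1}{4}\right) 3640} = \frac{1051}{-910} = 1051 \left(- \frac{1}{910}\right) = - \frac{1051}{910} \approx -1.1549$)
$p - P{\left(-11 \right)} = - \frac{1051}{910} - 36 \left(-11\right)^{2} = - \frac{1051}{910} - 36 \cdot 121 = - \frac{1051}{910} - 4356 = - \frac{3965011}{910}$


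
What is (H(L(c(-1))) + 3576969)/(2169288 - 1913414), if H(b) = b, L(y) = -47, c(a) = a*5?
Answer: 1788461/127937 ≈ 13.979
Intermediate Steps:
c(a) = 5*a
(H(L(c(-1))) + 3576969)/(2169288 - 1913414) = (-47 + 3576969)/(2169288 - 1913414) = 3576922/255874 = 3576922*(1/255874) = 1788461/127937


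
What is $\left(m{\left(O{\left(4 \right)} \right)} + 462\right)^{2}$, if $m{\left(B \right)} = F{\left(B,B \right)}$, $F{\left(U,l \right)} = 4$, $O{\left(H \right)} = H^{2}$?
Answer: $217156$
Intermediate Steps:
$m{\left(B \right)} = 4$
$\left(m{\left(O{\left(4 \right)} \right)} + 462\right)^{2} = \left(4 + 462\right)^{2} = 466^{2} = 217156$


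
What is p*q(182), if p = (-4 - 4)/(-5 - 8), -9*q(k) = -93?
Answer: 248/39 ≈ 6.3590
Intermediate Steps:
q(k) = 31/3 (q(k) = -1/9*(-93) = 31/3)
p = 8/13 (p = -8/(-13) = -8*(-1/13) = 8/13 ≈ 0.61539)
p*q(182) = (8/13)*(31/3) = 248/39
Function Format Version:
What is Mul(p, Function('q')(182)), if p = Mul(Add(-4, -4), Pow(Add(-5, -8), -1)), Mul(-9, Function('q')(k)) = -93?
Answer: Rational(248, 39) ≈ 6.3590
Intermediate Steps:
Function('q')(k) = Rational(31, 3) (Function('q')(k) = Mul(Rational(-1, 9), -93) = Rational(31, 3))
p = Rational(8, 13) (p = Mul(-8, Pow(-13, -1)) = Mul(-8, Rational(-1, 13)) = Rational(8, 13) ≈ 0.61539)
Mul(p, Function('q')(182)) = Mul(Rational(8, 13), Rational(31, 3)) = Rational(248, 39)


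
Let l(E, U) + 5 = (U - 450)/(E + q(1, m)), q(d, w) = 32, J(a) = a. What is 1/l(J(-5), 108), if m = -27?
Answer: -3/53 ≈ -0.056604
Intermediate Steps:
l(E, U) = -5 + (-450 + U)/(32 + E) (l(E, U) = -5 + (U - 450)/(E + 32) = -5 + (-450 + U)/(32 + E))
1/l(J(-5), 108) = 1/((-610 + 108 - 5*(-5))/(32 - 5)) = 1/((-610 + 108 + 25)/27) = 1/((1/27)*(-477)) = 1/(-53/3) = -3/53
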